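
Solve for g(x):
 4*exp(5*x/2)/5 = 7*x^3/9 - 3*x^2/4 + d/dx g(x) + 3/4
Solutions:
 g(x) = C1 - 7*x^4/36 + x^3/4 - 3*x/4 + 8*exp(5*x/2)/25


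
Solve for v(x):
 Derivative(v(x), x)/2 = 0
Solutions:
 v(x) = C1


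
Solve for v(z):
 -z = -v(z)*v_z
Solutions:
 v(z) = -sqrt(C1 + z^2)
 v(z) = sqrt(C1 + z^2)


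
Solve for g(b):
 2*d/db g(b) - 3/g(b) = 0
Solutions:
 g(b) = -sqrt(C1 + 3*b)
 g(b) = sqrt(C1 + 3*b)


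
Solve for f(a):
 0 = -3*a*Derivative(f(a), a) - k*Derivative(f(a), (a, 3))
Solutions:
 f(a) = C1 + Integral(C2*airyai(3^(1/3)*a*(-1/k)^(1/3)) + C3*airybi(3^(1/3)*a*(-1/k)^(1/3)), a)


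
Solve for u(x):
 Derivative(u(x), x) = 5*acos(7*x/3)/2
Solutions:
 u(x) = C1 + 5*x*acos(7*x/3)/2 - 5*sqrt(9 - 49*x^2)/14


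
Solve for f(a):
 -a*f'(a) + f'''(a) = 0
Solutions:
 f(a) = C1 + Integral(C2*airyai(a) + C3*airybi(a), a)


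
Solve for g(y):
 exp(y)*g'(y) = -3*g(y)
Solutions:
 g(y) = C1*exp(3*exp(-y))


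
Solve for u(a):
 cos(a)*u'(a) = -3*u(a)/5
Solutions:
 u(a) = C1*(sin(a) - 1)^(3/10)/(sin(a) + 1)^(3/10)


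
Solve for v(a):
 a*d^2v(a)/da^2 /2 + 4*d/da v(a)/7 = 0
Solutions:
 v(a) = C1 + C2/a^(1/7)


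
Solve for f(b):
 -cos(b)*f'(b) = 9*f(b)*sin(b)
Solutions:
 f(b) = C1*cos(b)^9


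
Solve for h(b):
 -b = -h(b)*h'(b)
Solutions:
 h(b) = -sqrt(C1 + b^2)
 h(b) = sqrt(C1 + b^2)


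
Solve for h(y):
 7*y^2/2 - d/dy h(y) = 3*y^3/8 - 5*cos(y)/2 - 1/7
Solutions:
 h(y) = C1 - 3*y^4/32 + 7*y^3/6 + y/7 + 5*sin(y)/2


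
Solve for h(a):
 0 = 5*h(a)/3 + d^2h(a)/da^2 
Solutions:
 h(a) = C1*sin(sqrt(15)*a/3) + C2*cos(sqrt(15)*a/3)


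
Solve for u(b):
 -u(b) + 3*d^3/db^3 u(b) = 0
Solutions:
 u(b) = C3*exp(3^(2/3)*b/3) + (C1*sin(3^(1/6)*b/2) + C2*cos(3^(1/6)*b/2))*exp(-3^(2/3)*b/6)


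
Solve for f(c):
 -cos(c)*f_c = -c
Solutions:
 f(c) = C1 + Integral(c/cos(c), c)


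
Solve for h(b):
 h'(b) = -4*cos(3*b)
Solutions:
 h(b) = C1 - 4*sin(3*b)/3


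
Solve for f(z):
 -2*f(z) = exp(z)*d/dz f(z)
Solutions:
 f(z) = C1*exp(2*exp(-z))


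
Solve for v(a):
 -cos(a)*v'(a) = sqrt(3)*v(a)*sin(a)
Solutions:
 v(a) = C1*cos(a)^(sqrt(3))


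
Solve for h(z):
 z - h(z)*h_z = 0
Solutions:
 h(z) = -sqrt(C1 + z^2)
 h(z) = sqrt(C1 + z^2)


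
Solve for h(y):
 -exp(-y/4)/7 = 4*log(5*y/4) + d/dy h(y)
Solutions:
 h(y) = C1 - 4*y*log(y) + 4*y*(-log(5) + 1 + 2*log(2)) + 4*exp(-y/4)/7


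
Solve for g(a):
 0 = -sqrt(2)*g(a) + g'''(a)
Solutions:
 g(a) = C3*exp(2^(1/6)*a) + (C1*sin(2^(1/6)*sqrt(3)*a/2) + C2*cos(2^(1/6)*sqrt(3)*a/2))*exp(-2^(1/6)*a/2)


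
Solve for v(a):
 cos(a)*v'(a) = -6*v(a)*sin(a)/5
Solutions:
 v(a) = C1*cos(a)^(6/5)


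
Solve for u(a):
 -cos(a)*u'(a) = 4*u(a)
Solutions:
 u(a) = C1*(sin(a)^2 - 2*sin(a) + 1)/(sin(a)^2 + 2*sin(a) + 1)


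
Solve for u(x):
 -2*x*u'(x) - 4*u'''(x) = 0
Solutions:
 u(x) = C1 + Integral(C2*airyai(-2^(2/3)*x/2) + C3*airybi(-2^(2/3)*x/2), x)


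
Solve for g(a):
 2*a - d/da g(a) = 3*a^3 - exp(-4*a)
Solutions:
 g(a) = C1 - 3*a^4/4 + a^2 - exp(-4*a)/4


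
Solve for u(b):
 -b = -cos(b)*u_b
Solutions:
 u(b) = C1 + Integral(b/cos(b), b)


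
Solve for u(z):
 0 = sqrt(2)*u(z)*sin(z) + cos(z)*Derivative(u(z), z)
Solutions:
 u(z) = C1*cos(z)^(sqrt(2))


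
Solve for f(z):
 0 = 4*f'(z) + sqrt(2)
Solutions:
 f(z) = C1 - sqrt(2)*z/4


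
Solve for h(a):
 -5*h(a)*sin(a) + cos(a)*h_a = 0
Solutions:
 h(a) = C1/cos(a)^5


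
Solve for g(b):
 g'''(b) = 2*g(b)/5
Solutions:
 g(b) = C3*exp(2^(1/3)*5^(2/3)*b/5) + (C1*sin(2^(1/3)*sqrt(3)*5^(2/3)*b/10) + C2*cos(2^(1/3)*sqrt(3)*5^(2/3)*b/10))*exp(-2^(1/3)*5^(2/3)*b/10)


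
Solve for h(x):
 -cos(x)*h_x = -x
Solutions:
 h(x) = C1 + Integral(x/cos(x), x)


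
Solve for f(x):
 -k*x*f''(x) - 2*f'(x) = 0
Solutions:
 f(x) = C1 + x^(((re(k) - 2)*re(k) + im(k)^2)/(re(k)^2 + im(k)^2))*(C2*sin(2*log(x)*Abs(im(k))/(re(k)^2 + im(k)^2)) + C3*cos(2*log(x)*im(k)/(re(k)^2 + im(k)^2)))


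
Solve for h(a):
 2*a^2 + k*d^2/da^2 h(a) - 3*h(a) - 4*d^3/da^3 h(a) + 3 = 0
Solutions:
 h(a) = C1*exp(a*(-k^2/(-k^3 + sqrt(-k^6 + (648 - k^3)^2) + 648)^(1/3) + k - (-k^3 + sqrt(-k^6 + (648 - k^3)^2) + 648)^(1/3))/12) + C2*exp(a*(-4*k^2/((-1 + sqrt(3)*I)*(-k^3 + sqrt(-k^6 + (648 - k^3)^2) + 648)^(1/3)) + 2*k + (-k^3 + sqrt(-k^6 + (648 - k^3)^2) + 648)^(1/3) - sqrt(3)*I*(-k^3 + sqrt(-k^6 + (648 - k^3)^2) + 648)^(1/3))/24) + C3*exp(a*(4*k^2/((1 + sqrt(3)*I)*(-k^3 + sqrt(-k^6 + (648 - k^3)^2) + 648)^(1/3)) + 2*k + (-k^3 + sqrt(-k^6 + (648 - k^3)^2) + 648)^(1/3) + sqrt(3)*I*(-k^3 + sqrt(-k^6 + (648 - k^3)^2) + 648)^(1/3))/24) + 2*a^2/3 + 4*k/9 + 1


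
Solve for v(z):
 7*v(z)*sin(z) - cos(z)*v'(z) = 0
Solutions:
 v(z) = C1/cos(z)^7


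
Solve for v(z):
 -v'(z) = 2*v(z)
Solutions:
 v(z) = C1*exp(-2*z)


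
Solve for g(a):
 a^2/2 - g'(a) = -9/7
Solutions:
 g(a) = C1 + a^3/6 + 9*a/7


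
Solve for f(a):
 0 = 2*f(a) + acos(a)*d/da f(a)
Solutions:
 f(a) = C1*exp(-2*Integral(1/acos(a), a))


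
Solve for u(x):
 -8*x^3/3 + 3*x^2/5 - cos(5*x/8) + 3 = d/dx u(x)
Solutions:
 u(x) = C1 - 2*x^4/3 + x^3/5 + 3*x - 8*sin(5*x/8)/5


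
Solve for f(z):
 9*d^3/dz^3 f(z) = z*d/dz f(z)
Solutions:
 f(z) = C1 + Integral(C2*airyai(3^(1/3)*z/3) + C3*airybi(3^(1/3)*z/3), z)


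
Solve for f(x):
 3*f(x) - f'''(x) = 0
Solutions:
 f(x) = C3*exp(3^(1/3)*x) + (C1*sin(3^(5/6)*x/2) + C2*cos(3^(5/6)*x/2))*exp(-3^(1/3)*x/2)


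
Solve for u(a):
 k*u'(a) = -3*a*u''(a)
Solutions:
 u(a) = C1 + a^(1 - re(k)/3)*(C2*sin(log(a)*Abs(im(k))/3) + C3*cos(log(a)*im(k)/3))


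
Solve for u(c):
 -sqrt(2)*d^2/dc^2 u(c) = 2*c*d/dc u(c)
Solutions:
 u(c) = C1 + C2*erf(2^(3/4)*c/2)


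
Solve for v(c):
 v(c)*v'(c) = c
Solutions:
 v(c) = -sqrt(C1 + c^2)
 v(c) = sqrt(C1 + c^2)


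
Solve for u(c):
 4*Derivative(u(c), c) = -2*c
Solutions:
 u(c) = C1 - c^2/4


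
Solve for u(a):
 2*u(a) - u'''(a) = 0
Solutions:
 u(a) = C3*exp(2^(1/3)*a) + (C1*sin(2^(1/3)*sqrt(3)*a/2) + C2*cos(2^(1/3)*sqrt(3)*a/2))*exp(-2^(1/3)*a/2)


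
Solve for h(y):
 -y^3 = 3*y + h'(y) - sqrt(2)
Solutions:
 h(y) = C1 - y^4/4 - 3*y^2/2 + sqrt(2)*y


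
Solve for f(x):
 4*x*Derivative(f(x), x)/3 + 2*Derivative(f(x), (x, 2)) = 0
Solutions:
 f(x) = C1 + C2*erf(sqrt(3)*x/3)


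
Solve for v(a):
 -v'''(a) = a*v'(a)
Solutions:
 v(a) = C1 + Integral(C2*airyai(-a) + C3*airybi(-a), a)


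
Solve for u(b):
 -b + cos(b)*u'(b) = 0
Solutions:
 u(b) = C1 + Integral(b/cos(b), b)


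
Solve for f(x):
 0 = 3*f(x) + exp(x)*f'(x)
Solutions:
 f(x) = C1*exp(3*exp(-x))


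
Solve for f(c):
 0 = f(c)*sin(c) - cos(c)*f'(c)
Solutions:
 f(c) = C1/cos(c)


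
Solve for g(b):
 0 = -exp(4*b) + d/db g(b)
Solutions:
 g(b) = C1 + exp(4*b)/4


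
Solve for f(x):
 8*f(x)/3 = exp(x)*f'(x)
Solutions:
 f(x) = C1*exp(-8*exp(-x)/3)


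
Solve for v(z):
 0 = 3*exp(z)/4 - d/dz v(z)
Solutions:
 v(z) = C1 + 3*exp(z)/4


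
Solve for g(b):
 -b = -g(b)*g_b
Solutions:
 g(b) = -sqrt(C1 + b^2)
 g(b) = sqrt(C1 + b^2)


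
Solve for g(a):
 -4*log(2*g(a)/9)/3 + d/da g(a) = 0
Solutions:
 -3*Integral(1/(log(_y) - 2*log(3) + log(2)), (_y, g(a)))/4 = C1 - a


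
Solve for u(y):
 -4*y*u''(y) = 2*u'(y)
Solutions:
 u(y) = C1 + C2*sqrt(y)


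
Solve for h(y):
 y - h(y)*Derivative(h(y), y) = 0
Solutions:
 h(y) = -sqrt(C1 + y^2)
 h(y) = sqrt(C1 + y^2)


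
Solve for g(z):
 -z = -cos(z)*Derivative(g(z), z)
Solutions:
 g(z) = C1 + Integral(z/cos(z), z)


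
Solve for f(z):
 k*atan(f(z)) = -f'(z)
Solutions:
 Integral(1/atan(_y), (_y, f(z))) = C1 - k*z


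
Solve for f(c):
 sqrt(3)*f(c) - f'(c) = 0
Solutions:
 f(c) = C1*exp(sqrt(3)*c)


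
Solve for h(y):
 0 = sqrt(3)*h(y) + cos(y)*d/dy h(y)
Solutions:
 h(y) = C1*(sin(y) - 1)^(sqrt(3)/2)/(sin(y) + 1)^(sqrt(3)/2)


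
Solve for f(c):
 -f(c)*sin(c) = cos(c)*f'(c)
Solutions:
 f(c) = C1*cos(c)


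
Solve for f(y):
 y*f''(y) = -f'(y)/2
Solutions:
 f(y) = C1 + C2*sqrt(y)


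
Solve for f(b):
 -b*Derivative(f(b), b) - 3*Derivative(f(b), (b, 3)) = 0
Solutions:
 f(b) = C1 + Integral(C2*airyai(-3^(2/3)*b/3) + C3*airybi(-3^(2/3)*b/3), b)


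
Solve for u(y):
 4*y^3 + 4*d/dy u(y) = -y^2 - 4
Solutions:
 u(y) = C1 - y^4/4 - y^3/12 - y


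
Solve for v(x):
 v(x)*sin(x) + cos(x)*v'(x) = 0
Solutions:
 v(x) = C1*cos(x)


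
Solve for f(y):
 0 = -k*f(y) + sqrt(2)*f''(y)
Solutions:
 f(y) = C1*exp(-2^(3/4)*sqrt(k)*y/2) + C2*exp(2^(3/4)*sqrt(k)*y/2)


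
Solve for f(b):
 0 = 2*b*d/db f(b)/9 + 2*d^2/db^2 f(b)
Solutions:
 f(b) = C1 + C2*erf(sqrt(2)*b/6)


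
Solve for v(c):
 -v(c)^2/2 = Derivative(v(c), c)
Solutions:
 v(c) = 2/(C1 + c)


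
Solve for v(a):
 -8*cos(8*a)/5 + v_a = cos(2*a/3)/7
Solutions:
 v(a) = C1 + 3*sin(2*a/3)/14 + sin(8*a)/5


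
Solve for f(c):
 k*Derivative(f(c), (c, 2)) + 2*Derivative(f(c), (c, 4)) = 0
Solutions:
 f(c) = C1 + C2*c + C3*exp(-sqrt(2)*c*sqrt(-k)/2) + C4*exp(sqrt(2)*c*sqrt(-k)/2)


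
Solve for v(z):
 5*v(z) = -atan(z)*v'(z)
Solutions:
 v(z) = C1*exp(-5*Integral(1/atan(z), z))


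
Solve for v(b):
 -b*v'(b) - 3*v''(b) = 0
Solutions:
 v(b) = C1 + C2*erf(sqrt(6)*b/6)


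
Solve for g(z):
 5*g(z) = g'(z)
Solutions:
 g(z) = C1*exp(5*z)


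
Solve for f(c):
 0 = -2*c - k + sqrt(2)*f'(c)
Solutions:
 f(c) = C1 + sqrt(2)*c^2/2 + sqrt(2)*c*k/2


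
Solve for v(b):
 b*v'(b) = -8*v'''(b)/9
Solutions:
 v(b) = C1 + Integral(C2*airyai(-3^(2/3)*b/2) + C3*airybi(-3^(2/3)*b/2), b)


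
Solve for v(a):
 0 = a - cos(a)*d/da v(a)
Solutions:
 v(a) = C1 + Integral(a/cos(a), a)


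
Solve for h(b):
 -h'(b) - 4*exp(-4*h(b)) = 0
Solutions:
 h(b) = log(-I*(C1 - 16*b)^(1/4))
 h(b) = log(I*(C1 - 16*b)^(1/4))
 h(b) = log(-(C1 - 16*b)^(1/4))
 h(b) = log(C1 - 16*b)/4


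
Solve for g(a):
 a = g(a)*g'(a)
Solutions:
 g(a) = -sqrt(C1 + a^2)
 g(a) = sqrt(C1 + a^2)


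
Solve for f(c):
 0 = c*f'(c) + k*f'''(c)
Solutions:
 f(c) = C1 + Integral(C2*airyai(c*(-1/k)^(1/3)) + C3*airybi(c*(-1/k)^(1/3)), c)


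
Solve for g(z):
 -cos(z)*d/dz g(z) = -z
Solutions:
 g(z) = C1 + Integral(z/cos(z), z)


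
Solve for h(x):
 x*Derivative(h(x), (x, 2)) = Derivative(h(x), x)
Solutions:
 h(x) = C1 + C2*x^2


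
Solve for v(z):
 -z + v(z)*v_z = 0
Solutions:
 v(z) = -sqrt(C1 + z^2)
 v(z) = sqrt(C1 + z^2)


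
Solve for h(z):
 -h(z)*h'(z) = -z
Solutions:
 h(z) = -sqrt(C1 + z^2)
 h(z) = sqrt(C1 + z^2)


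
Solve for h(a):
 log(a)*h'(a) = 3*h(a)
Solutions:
 h(a) = C1*exp(3*li(a))


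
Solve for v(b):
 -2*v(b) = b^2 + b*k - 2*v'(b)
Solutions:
 v(b) = C1*exp(b) - b^2/2 - b*k/2 - b - k/2 - 1


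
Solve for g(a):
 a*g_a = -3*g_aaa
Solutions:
 g(a) = C1 + Integral(C2*airyai(-3^(2/3)*a/3) + C3*airybi(-3^(2/3)*a/3), a)


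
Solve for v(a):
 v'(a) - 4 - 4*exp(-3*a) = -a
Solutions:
 v(a) = C1 - a^2/2 + 4*a - 4*exp(-3*a)/3


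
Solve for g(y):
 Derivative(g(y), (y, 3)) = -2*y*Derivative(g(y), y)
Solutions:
 g(y) = C1 + Integral(C2*airyai(-2^(1/3)*y) + C3*airybi(-2^(1/3)*y), y)


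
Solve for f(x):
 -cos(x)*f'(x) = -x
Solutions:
 f(x) = C1 + Integral(x/cos(x), x)


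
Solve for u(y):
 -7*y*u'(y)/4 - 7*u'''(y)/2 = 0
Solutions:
 u(y) = C1 + Integral(C2*airyai(-2^(2/3)*y/2) + C3*airybi(-2^(2/3)*y/2), y)


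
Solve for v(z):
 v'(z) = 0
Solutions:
 v(z) = C1


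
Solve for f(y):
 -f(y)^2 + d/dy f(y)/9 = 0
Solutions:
 f(y) = -1/(C1 + 9*y)


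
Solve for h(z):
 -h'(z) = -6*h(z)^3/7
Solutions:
 h(z) = -sqrt(14)*sqrt(-1/(C1 + 6*z))/2
 h(z) = sqrt(14)*sqrt(-1/(C1 + 6*z))/2


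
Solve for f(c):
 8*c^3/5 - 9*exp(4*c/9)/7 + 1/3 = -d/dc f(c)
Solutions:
 f(c) = C1 - 2*c^4/5 - c/3 + 81*exp(4*c/9)/28


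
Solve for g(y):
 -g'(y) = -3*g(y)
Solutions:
 g(y) = C1*exp(3*y)


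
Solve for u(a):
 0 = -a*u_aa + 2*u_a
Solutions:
 u(a) = C1 + C2*a^3


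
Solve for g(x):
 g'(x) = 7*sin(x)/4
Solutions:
 g(x) = C1 - 7*cos(x)/4


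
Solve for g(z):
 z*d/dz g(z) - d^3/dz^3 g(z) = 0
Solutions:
 g(z) = C1 + Integral(C2*airyai(z) + C3*airybi(z), z)


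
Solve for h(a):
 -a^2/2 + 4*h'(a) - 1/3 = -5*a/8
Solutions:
 h(a) = C1 + a^3/24 - 5*a^2/64 + a/12


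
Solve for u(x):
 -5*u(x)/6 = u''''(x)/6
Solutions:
 u(x) = (C1*sin(sqrt(2)*5^(1/4)*x/2) + C2*cos(sqrt(2)*5^(1/4)*x/2))*exp(-sqrt(2)*5^(1/4)*x/2) + (C3*sin(sqrt(2)*5^(1/4)*x/2) + C4*cos(sqrt(2)*5^(1/4)*x/2))*exp(sqrt(2)*5^(1/4)*x/2)


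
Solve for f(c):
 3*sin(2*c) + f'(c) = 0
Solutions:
 f(c) = C1 + 3*cos(2*c)/2


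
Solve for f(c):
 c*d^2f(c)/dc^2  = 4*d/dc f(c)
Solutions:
 f(c) = C1 + C2*c^5


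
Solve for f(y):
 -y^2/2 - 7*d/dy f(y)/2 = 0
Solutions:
 f(y) = C1 - y^3/21


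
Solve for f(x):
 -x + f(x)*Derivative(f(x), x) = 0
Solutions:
 f(x) = -sqrt(C1 + x^2)
 f(x) = sqrt(C1 + x^2)


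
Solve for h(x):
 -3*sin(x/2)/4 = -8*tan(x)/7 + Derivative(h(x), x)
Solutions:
 h(x) = C1 - 8*log(cos(x))/7 + 3*cos(x/2)/2


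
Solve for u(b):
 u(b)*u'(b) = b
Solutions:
 u(b) = -sqrt(C1 + b^2)
 u(b) = sqrt(C1 + b^2)


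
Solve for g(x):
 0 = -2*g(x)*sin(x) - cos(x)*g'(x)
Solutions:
 g(x) = C1*cos(x)^2


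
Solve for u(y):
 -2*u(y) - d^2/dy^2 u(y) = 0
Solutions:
 u(y) = C1*sin(sqrt(2)*y) + C2*cos(sqrt(2)*y)


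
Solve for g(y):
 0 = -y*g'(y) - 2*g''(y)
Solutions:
 g(y) = C1 + C2*erf(y/2)


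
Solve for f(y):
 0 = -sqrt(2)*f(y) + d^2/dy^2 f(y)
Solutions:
 f(y) = C1*exp(-2^(1/4)*y) + C2*exp(2^(1/4)*y)


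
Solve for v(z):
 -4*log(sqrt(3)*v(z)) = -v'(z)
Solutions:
 -Integral(1/(2*log(_y) + log(3)), (_y, v(z)))/2 = C1 - z


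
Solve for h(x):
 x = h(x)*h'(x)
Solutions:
 h(x) = -sqrt(C1 + x^2)
 h(x) = sqrt(C1 + x^2)


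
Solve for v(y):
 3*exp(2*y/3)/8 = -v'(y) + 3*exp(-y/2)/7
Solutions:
 v(y) = C1 - 9*exp(2*y/3)/16 - 6*exp(-y/2)/7


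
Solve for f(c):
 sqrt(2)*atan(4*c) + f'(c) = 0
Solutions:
 f(c) = C1 - sqrt(2)*(c*atan(4*c) - log(16*c^2 + 1)/8)


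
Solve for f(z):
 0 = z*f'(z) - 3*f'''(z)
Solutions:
 f(z) = C1 + Integral(C2*airyai(3^(2/3)*z/3) + C3*airybi(3^(2/3)*z/3), z)


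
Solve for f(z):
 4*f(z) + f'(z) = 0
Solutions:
 f(z) = C1*exp(-4*z)


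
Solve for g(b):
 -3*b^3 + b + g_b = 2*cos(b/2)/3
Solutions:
 g(b) = C1 + 3*b^4/4 - b^2/2 + 4*sin(b/2)/3


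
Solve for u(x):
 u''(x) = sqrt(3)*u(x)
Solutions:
 u(x) = C1*exp(-3^(1/4)*x) + C2*exp(3^(1/4)*x)


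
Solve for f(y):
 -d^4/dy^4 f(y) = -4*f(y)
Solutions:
 f(y) = C1*exp(-sqrt(2)*y) + C2*exp(sqrt(2)*y) + C3*sin(sqrt(2)*y) + C4*cos(sqrt(2)*y)


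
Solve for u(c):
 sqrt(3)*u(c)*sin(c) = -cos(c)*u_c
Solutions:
 u(c) = C1*cos(c)^(sqrt(3))


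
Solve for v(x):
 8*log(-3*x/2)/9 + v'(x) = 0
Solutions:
 v(x) = C1 - 8*x*log(-x)/9 + 8*x*(-log(3) + log(2) + 1)/9


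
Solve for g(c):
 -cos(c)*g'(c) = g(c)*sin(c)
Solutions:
 g(c) = C1*cos(c)


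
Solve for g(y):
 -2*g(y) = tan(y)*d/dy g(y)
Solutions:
 g(y) = C1/sin(y)^2


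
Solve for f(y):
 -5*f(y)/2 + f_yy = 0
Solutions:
 f(y) = C1*exp(-sqrt(10)*y/2) + C2*exp(sqrt(10)*y/2)


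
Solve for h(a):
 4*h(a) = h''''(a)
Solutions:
 h(a) = C1*exp(-sqrt(2)*a) + C2*exp(sqrt(2)*a) + C3*sin(sqrt(2)*a) + C4*cos(sqrt(2)*a)


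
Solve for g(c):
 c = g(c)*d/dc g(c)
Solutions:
 g(c) = -sqrt(C1 + c^2)
 g(c) = sqrt(C1 + c^2)


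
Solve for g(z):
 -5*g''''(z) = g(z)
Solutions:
 g(z) = (C1*sin(sqrt(2)*5^(3/4)*z/10) + C2*cos(sqrt(2)*5^(3/4)*z/10))*exp(-sqrt(2)*5^(3/4)*z/10) + (C3*sin(sqrt(2)*5^(3/4)*z/10) + C4*cos(sqrt(2)*5^(3/4)*z/10))*exp(sqrt(2)*5^(3/4)*z/10)


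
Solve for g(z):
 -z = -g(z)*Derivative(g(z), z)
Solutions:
 g(z) = -sqrt(C1 + z^2)
 g(z) = sqrt(C1 + z^2)


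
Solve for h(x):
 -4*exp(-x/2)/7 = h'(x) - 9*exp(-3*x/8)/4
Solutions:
 h(x) = C1 + 8*exp(-x/2)/7 - 6*exp(-3*x/8)


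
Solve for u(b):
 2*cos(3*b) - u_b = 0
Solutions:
 u(b) = C1 + 2*sin(3*b)/3


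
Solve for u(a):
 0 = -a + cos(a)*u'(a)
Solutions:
 u(a) = C1 + Integral(a/cos(a), a)


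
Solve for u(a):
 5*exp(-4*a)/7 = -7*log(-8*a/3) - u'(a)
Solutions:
 u(a) = C1 - 7*a*log(-a) + 7*a*(-3*log(2) + 1 + log(3)) + 5*exp(-4*a)/28


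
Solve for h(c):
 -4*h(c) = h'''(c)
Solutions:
 h(c) = C3*exp(-2^(2/3)*c) + (C1*sin(2^(2/3)*sqrt(3)*c/2) + C2*cos(2^(2/3)*sqrt(3)*c/2))*exp(2^(2/3)*c/2)


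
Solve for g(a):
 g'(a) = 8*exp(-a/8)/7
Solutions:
 g(a) = C1 - 64*exp(-a/8)/7


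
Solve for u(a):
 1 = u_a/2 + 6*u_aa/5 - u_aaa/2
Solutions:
 u(a) = C1 + C2*exp(a*(6 - sqrt(61))/5) + C3*exp(a*(6 + sqrt(61))/5) + 2*a


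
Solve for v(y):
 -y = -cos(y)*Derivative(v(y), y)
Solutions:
 v(y) = C1 + Integral(y/cos(y), y)


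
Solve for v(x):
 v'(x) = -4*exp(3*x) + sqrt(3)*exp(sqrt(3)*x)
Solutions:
 v(x) = C1 - 4*exp(3*x)/3 + exp(sqrt(3)*x)


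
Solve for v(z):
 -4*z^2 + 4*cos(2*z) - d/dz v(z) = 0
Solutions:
 v(z) = C1 - 4*z^3/3 + 2*sin(2*z)


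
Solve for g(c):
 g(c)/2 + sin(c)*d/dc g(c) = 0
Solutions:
 g(c) = C1*(cos(c) + 1)^(1/4)/(cos(c) - 1)^(1/4)


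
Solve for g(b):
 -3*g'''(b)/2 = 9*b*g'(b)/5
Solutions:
 g(b) = C1 + Integral(C2*airyai(-5^(2/3)*6^(1/3)*b/5) + C3*airybi(-5^(2/3)*6^(1/3)*b/5), b)


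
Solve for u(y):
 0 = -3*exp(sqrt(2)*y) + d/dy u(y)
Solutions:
 u(y) = C1 + 3*sqrt(2)*exp(sqrt(2)*y)/2


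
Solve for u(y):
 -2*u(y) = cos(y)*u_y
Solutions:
 u(y) = C1*(sin(y) - 1)/(sin(y) + 1)


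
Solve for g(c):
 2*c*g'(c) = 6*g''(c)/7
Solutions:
 g(c) = C1 + C2*erfi(sqrt(42)*c/6)


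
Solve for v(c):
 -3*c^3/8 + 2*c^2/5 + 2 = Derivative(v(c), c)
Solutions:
 v(c) = C1 - 3*c^4/32 + 2*c^3/15 + 2*c


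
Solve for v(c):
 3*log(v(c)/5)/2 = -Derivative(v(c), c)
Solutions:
 -2*Integral(1/(-log(_y) + log(5)), (_y, v(c)))/3 = C1 - c


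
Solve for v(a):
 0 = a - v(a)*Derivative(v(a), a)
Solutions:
 v(a) = -sqrt(C1 + a^2)
 v(a) = sqrt(C1 + a^2)


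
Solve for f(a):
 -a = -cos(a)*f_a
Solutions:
 f(a) = C1 + Integral(a/cos(a), a)


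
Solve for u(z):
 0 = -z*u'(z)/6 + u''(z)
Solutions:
 u(z) = C1 + C2*erfi(sqrt(3)*z/6)


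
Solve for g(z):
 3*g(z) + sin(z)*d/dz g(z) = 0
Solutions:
 g(z) = C1*(cos(z) + 1)^(3/2)/(cos(z) - 1)^(3/2)


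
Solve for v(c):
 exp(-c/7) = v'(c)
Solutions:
 v(c) = C1 - 7*exp(-c/7)


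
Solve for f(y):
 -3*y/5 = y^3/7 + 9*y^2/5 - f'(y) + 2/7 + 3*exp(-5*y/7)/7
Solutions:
 f(y) = C1 + y^4/28 + 3*y^3/5 + 3*y^2/10 + 2*y/7 - 3*exp(-5*y/7)/5


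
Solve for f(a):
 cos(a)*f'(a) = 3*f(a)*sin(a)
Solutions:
 f(a) = C1/cos(a)^3


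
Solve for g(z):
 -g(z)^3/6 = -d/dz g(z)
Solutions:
 g(z) = -sqrt(3)*sqrt(-1/(C1 + z))
 g(z) = sqrt(3)*sqrt(-1/(C1 + z))


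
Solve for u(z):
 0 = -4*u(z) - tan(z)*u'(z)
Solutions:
 u(z) = C1/sin(z)^4


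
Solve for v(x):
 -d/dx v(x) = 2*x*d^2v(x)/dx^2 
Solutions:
 v(x) = C1 + C2*sqrt(x)


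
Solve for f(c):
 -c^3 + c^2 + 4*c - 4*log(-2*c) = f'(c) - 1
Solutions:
 f(c) = C1 - c^4/4 + c^3/3 + 2*c^2 - 4*c*log(-c) + c*(5 - 4*log(2))


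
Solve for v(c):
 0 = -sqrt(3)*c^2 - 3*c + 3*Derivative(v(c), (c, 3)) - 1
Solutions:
 v(c) = C1 + C2*c + C3*c^2 + sqrt(3)*c^5/180 + c^4/24 + c^3/18


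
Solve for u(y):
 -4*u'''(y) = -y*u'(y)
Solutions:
 u(y) = C1 + Integral(C2*airyai(2^(1/3)*y/2) + C3*airybi(2^(1/3)*y/2), y)


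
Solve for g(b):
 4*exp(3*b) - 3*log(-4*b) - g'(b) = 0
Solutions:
 g(b) = C1 - 3*b*log(-b) + 3*b*(1 - 2*log(2)) + 4*exp(3*b)/3


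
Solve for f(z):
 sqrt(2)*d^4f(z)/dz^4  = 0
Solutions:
 f(z) = C1 + C2*z + C3*z^2 + C4*z^3


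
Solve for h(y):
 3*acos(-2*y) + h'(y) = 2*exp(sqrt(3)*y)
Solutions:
 h(y) = C1 - 3*y*acos(-2*y) - 3*sqrt(1 - 4*y^2)/2 + 2*sqrt(3)*exp(sqrt(3)*y)/3


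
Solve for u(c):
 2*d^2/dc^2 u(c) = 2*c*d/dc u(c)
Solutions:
 u(c) = C1 + C2*erfi(sqrt(2)*c/2)


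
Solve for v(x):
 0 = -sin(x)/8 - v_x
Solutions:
 v(x) = C1 + cos(x)/8


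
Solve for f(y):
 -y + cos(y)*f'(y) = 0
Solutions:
 f(y) = C1 + Integral(y/cos(y), y)


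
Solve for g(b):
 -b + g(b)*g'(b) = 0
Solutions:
 g(b) = -sqrt(C1 + b^2)
 g(b) = sqrt(C1 + b^2)


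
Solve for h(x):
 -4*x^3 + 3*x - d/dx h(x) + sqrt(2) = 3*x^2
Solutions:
 h(x) = C1 - x^4 - x^3 + 3*x^2/2 + sqrt(2)*x


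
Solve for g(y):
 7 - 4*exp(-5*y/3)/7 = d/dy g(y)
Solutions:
 g(y) = C1 + 7*y + 12*exp(-5*y/3)/35


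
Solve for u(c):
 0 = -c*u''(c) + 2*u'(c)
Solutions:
 u(c) = C1 + C2*c^3


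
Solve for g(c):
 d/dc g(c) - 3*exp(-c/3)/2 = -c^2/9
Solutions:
 g(c) = C1 - c^3/27 - 9*exp(-c/3)/2


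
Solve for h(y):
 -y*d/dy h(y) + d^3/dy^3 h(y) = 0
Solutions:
 h(y) = C1 + Integral(C2*airyai(y) + C3*airybi(y), y)


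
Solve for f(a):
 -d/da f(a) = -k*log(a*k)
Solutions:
 f(a) = C1 + a*k*log(a*k) - a*k


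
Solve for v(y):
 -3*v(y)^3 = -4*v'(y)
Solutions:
 v(y) = -sqrt(2)*sqrt(-1/(C1 + 3*y))
 v(y) = sqrt(2)*sqrt(-1/(C1 + 3*y))


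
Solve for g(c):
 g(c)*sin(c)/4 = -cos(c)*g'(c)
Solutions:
 g(c) = C1*cos(c)^(1/4)


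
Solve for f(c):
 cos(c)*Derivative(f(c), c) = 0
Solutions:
 f(c) = C1


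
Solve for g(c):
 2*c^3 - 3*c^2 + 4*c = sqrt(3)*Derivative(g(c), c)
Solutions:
 g(c) = C1 + sqrt(3)*c^4/6 - sqrt(3)*c^3/3 + 2*sqrt(3)*c^2/3


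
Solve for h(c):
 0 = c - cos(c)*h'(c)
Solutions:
 h(c) = C1 + Integral(c/cos(c), c)


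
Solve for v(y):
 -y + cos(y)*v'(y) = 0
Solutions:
 v(y) = C1 + Integral(y/cos(y), y)


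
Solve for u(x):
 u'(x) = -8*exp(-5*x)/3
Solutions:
 u(x) = C1 + 8*exp(-5*x)/15


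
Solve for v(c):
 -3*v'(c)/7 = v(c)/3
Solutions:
 v(c) = C1*exp(-7*c/9)


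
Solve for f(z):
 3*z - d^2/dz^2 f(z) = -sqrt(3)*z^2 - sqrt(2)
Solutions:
 f(z) = C1 + C2*z + sqrt(3)*z^4/12 + z^3/2 + sqrt(2)*z^2/2


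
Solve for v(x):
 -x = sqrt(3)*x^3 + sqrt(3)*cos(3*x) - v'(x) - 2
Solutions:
 v(x) = C1 + sqrt(3)*x^4/4 + x^2/2 - 2*x + sqrt(3)*sin(3*x)/3


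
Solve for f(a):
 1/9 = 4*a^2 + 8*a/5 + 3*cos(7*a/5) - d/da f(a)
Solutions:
 f(a) = C1 + 4*a^3/3 + 4*a^2/5 - a/9 + 15*sin(7*a/5)/7


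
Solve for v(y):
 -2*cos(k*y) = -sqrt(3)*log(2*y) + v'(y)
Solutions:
 v(y) = C1 + sqrt(3)*y*(log(y) - 1) + sqrt(3)*y*log(2) - 2*Piecewise((sin(k*y)/k, Ne(k, 0)), (y, True))


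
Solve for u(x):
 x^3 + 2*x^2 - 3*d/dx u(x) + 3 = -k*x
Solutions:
 u(x) = C1 + k*x^2/6 + x^4/12 + 2*x^3/9 + x


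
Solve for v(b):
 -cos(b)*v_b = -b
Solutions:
 v(b) = C1 + Integral(b/cos(b), b)


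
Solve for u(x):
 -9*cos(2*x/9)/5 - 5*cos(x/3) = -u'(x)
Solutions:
 u(x) = C1 + 81*sin(2*x/9)/10 + 15*sin(x/3)


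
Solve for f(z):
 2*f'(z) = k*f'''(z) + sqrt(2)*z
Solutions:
 f(z) = C1 + C2*exp(-sqrt(2)*z*sqrt(1/k)) + C3*exp(sqrt(2)*z*sqrt(1/k)) + sqrt(2)*z^2/4


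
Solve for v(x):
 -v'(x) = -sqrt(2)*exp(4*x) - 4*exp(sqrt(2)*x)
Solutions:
 v(x) = C1 + sqrt(2)*exp(4*x)/4 + 2*sqrt(2)*exp(sqrt(2)*x)


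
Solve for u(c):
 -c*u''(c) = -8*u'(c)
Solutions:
 u(c) = C1 + C2*c^9


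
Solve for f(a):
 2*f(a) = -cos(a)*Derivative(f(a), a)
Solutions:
 f(a) = C1*(sin(a) - 1)/(sin(a) + 1)


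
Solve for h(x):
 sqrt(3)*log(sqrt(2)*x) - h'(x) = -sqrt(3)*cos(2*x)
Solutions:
 h(x) = C1 + sqrt(3)*x*(log(x) - 1) + sqrt(3)*x*log(2)/2 + sqrt(3)*sin(2*x)/2


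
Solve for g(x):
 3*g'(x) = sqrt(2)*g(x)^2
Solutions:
 g(x) = -3/(C1 + sqrt(2)*x)


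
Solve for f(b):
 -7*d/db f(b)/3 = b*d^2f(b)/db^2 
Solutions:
 f(b) = C1 + C2/b^(4/3)


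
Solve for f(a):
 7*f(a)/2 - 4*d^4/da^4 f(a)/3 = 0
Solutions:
 f(a) = C1*exp(-42^(1/4)*a/2) + C2*exp(42^(1/4)*a/2) + C3*sin(42^(1/4)*a/2) + C4*cos(42^(1/4)*a/2)


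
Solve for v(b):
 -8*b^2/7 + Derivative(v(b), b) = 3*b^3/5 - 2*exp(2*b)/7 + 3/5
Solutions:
 v(b) = C1 + 3*b^4/20 + 8*b^3/21 + 3*b/5 - exp(2*b)/7


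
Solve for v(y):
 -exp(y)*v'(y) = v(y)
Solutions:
 v(y) = C1*exp(exp(-y))


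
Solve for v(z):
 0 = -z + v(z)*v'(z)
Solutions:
 v(z) = -sqrt(C1 + z^2)
 v(z) = sqrt(C1 + z^2)


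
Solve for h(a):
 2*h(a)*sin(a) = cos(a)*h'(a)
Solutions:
 h(a) = C1/cos(a)^2


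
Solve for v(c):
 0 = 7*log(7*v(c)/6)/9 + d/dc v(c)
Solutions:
 -9*Integral(1/(-log(_y) - log(7) + log(6)), (_y, v(c)))/7 = C1 - c


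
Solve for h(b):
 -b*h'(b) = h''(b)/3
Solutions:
 h(b) = C1 + C2*erf(sqrt(6)*b/2)


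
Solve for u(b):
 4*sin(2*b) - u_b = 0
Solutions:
 u(b) = C1 - 2*cos(2*b)


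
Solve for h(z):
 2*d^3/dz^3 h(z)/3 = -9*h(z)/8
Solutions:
 h(z) = C3*exp(-3*2^(2/3)*z/4) + (C1*sin(3*2^(2/3)*sqrt(3)*z/8) + C2*cos(3*2^(2/3)*sqrt(3)*z/8))*exp(3*2^(2/3)*z/8)


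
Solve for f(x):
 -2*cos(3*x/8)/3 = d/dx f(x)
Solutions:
 f(x) = C1 - 16*sin(3*x/8)/9


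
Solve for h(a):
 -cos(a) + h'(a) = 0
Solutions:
 h(a) = C1 + sin(a)


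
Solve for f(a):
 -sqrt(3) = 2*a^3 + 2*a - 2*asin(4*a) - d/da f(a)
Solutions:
 f(a) = C1 + a^4/2 + a^2 - 2*a*asin(4*a) + sqrt(3)*a - sqrt(1 - 16*a^2)/2


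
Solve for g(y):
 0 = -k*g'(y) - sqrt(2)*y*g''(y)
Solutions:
 g(y) = C1 + y^(-sqrt(2)*re(k)/2 + 1)*(C2*sin(sqrt(2)*log(y)*Abs(im(k))/2) + C3*cos(sqrt(2)*log(y)*im(k)/2))


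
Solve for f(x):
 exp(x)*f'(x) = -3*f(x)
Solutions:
 f(x) = C1*exp(3*exp(-x))


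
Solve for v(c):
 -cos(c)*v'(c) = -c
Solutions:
 v(c) = C1 + Integral(c/cos(c), c)


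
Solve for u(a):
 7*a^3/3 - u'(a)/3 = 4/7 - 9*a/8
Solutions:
 u(a) = C1 + 7*a^4/4 + 27*a^2/16 - 12*a/7


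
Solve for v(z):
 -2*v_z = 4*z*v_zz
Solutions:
 v(z) = C1 + C2*sqrt(z)


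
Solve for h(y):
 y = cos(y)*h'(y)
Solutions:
 h(y) = C1 + Integral(y/cos(y), y)


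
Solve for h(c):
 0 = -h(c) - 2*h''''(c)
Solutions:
 h(c) = (C1*sin(2^(1/4)*c/2) + C2*cos(2^(1/4)*c/2))*exp(-2^(1/4)*c/2) + (C3*sin(2^(1/4)*c/2) + C4*cos(2^(1/4)*c/2))*exp(2^(1/4)*c/2)


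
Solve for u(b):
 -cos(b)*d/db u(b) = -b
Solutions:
 u(b) = C1 + Integral(b/cos(b), b)


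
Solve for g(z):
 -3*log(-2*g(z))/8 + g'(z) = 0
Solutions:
 -8*Integral(1/(log(-_y) + log(2)), (_y, g(z)))/3 = C1 - z


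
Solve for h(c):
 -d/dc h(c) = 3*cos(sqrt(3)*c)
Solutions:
 h(c) = C1 - sqrt(3)*sin(sqrt(3)*c)


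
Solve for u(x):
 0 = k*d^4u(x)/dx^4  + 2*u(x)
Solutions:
 u(x) = C1*exp(-2^(1/4)*x*(-1/k)^(1/4)) + C2*exp(2^(1/4)*x*(-1/k)^(1/4)) + C3*exp(-2^(1/4)*I*x*(-1/k)^(1/4)) + C4*exp(2^(1/4)*I*x*(-1/k)^(1/4))


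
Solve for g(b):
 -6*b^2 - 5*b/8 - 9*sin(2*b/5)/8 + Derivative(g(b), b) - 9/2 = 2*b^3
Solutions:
 g(b) = C1 + b^4/2 + 2*b^3 + 5*b^2/16 + 9*b/2 - 45*cos(2*b/5)/16


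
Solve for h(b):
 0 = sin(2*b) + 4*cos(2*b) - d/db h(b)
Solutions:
 h(b) = C1 + 2*sin(2*b) - cos(2*b)/2


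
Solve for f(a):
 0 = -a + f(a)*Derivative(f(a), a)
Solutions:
 f(a) = -sqrt(C1 + a^2)
 f(a) = sqrt(C1 + a^2)


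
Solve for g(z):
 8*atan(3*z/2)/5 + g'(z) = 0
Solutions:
 g(z) = C1 - 8*z*atan(3*z/2)/5 + 8*log(9*z^2 + 4)/15


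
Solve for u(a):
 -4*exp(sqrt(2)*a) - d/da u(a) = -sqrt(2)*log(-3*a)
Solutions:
 u(a) = C1 + sqrt(2)*a*log(-a) + sqrt(2)*a*(-1 + log(3)) - 2*sqrt(2)*exp(sqrt(2)*a)


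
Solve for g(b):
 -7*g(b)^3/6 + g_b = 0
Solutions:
 g(b) = -sqrt(3)*sqrt(-1/(C1 + 7*b))
 g(b) = sqrt(3)*sqrt(-1/(C1 + 7*b))


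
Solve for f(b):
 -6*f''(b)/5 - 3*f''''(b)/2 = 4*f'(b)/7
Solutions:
 f(b) = C1 + C2*exp(b*(-14*3150^(1/3)/(75 + sqrt(8565))^(1/3) + 2940^(1/3)*(75 + sqrt(8565))^(1/3))/210)*sin(3^(1/6)*b*(42*350^(1/3)/(75 + sqrt(8565))^(1/3) + 3^(2/3)*980^(1/3)*(75 + sqrt(8565))^(1/3))/210) + C3*exp(b*(-14*3150^(1/3)/(75 + sqrt(8565))^(1/3) + 2940^(1/3)*(75 + sqrt(8565))^(1/3))/210)*cos(3^(1/6)*b*(42*350^(1/3)/(75 + sqrt(8565))^(1/3) + 3^(2/3)*980^(1/3)*(75 + sqrt(8565))^(1/3))/210) + C4*exp(-b*(-14*3150^(1/3)/(75 + sqrt(8565))^(1/3) + 2940^(1/3)*(75 + sqrt(8565))^(1/3))/105)


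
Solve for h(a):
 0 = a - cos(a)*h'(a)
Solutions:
 h(a) = C1 + Integral(a/cos(a), a)


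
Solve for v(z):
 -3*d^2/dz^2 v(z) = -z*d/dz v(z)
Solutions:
 v(z) = C1 + C2*erfi(sqrt(6)*z/6)


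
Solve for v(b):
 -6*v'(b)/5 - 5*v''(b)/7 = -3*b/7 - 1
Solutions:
 v(b) = C1 + C2*exp(-42*b/25) + 5*b^2/28 + 365*b/588


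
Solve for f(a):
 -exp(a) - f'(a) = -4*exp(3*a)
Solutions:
 f(a) = C1 + 4*exp(3*a)/3 - exp(a)


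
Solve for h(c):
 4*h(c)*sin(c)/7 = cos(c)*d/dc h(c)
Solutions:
 h(c) = C1/cos(c)^(4/7)


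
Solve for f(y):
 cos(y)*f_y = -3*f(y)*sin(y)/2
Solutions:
 f(y) = C1*cos(y)^(3/2)


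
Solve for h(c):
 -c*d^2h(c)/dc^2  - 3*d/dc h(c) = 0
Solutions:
 h(c) = C1 + C2/c^2


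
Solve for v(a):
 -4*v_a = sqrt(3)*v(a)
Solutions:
 v(a) = C1*exp(-sqrt(3)*a/4)


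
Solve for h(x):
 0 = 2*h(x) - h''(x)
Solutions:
 h(x) = C1*exp(-sqrt(2)*x) + C2*exp(sqrt(2)*x)


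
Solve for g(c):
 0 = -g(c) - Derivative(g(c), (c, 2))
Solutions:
 g(c) = C1*sin(c) + C2*cos(c)


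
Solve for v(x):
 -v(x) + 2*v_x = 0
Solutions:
 v(x) = C1*exp(x/2)


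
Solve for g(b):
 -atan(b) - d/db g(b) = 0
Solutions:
 g(b) = C1 - b*atan(b) + log(b^2 + 1)/2


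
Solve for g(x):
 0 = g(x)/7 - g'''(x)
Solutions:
 g(x) = C3*exp(7^(2/3)*x/7) + (C1*sin(sqrt(3)*7^(2/3)*x/14) + C2*cos(sqrt(3)*7^(2/3)*x/14))*exp(-7^(2/3)*x/14)


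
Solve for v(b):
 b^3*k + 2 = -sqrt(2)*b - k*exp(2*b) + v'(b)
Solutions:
 v(b) = C1 + b^4*k/4 + sqrt(2)*b^2/2 + 2*b + k*exp(2*b)/2


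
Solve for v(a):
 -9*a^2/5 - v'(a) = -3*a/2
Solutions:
 v(a) = C1 - 3*a^3/5 + 3*a^2/4


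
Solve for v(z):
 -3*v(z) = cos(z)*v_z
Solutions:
 v(z) = C1*(sin(z) - 1)^(3/2)/(sin(z) + 1)^(3/2)


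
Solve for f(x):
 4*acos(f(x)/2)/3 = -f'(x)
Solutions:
 Integral(1/acos(_y/2), (_y, f(x))) = C1 - 4*x/3


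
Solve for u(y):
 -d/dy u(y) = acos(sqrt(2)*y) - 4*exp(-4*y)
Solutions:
 u(y) = C1 - y*acos(sqrt(2)*y) + sqrt(2)*sqrt(1 - 2*y^2)/2 - exp(-4*y)


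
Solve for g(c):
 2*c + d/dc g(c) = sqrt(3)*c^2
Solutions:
 g(c) = C1 + sqrt(3)*c^3/3 - c^2


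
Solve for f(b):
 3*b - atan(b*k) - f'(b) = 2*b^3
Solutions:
 f(b) = C1 - b^4/2 + 3*b^2/2 - Piecewise((b*atan(b*k) - log(b^2*k^2 + 1)/(2*k), Ne(k, 0)), (0, True))


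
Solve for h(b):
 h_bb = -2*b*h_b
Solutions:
 h(b) = C1 + C2*erf(b)


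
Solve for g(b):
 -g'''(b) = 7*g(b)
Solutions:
 g(b) = C3*exp(-7^(1/3)*b) + (C1*sin(sqrt(3)*7^(1/3)*b/2) + C2*cos(sqrt(3)*7^(1/3)*b/2))*exp(7^(1/3)*b/2)


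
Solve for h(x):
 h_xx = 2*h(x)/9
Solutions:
 h(x) = C1*exp(-sqrt(2)*x/3) + C2*exp(sqrt(2)*x/3)


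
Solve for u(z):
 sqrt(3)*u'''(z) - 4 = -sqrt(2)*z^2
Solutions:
 u(z) = C1 + C2*z + C3*z^2 - sqrt(6)*z^5/180 + 2*sqrt(3)*z^3/9


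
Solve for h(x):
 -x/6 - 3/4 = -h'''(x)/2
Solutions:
 h(x) = C1 + C2*x + C3*x^2 + x^4/72 + x^3/4


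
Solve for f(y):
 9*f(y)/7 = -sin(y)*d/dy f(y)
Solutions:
 f(y) = C1*(cos(y) + 1)^(9/14)/(cos(y) - 1)^(9/14)


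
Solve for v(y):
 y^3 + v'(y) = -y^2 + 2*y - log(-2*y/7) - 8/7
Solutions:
 v(y) = C1 - y^4/4 - y^3/3 + y^2 - y*log(-y) + y*(-log(2) - 1/7 + log(7))


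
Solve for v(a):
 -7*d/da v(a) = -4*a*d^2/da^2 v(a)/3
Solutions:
 v(a) = C1 + C2*a^(25/4)


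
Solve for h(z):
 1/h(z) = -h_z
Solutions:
 h(z) = -sqrt(C1 - 2*z)
 h(z) = sqrt(C1 - 2*z)


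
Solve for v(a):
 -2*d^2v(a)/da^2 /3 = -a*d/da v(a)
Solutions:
 v(a) = C1 + C2*erfi(sqrt(3)*a/2)


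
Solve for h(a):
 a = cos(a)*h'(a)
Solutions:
 h(a) = C1 + Integral(a/cos(a), a)


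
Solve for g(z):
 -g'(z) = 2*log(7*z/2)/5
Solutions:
 g(z) = C1 - 2*z*log(z)/5 - 2*z*log(7)/5 + 2*z*log(2)/5 + 2*z/5


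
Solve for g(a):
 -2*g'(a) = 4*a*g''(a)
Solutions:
 g(a) = C1 + C2*sqrt(a)


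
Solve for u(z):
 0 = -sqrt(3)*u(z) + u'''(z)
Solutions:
 u(z) = C3*exp(3^(1/6)*z) + (C1*sin(3^(2/3)*z/2) + C2*cos(3^(2/3)*z/2))*exp(-3^(1/6)*z/2)


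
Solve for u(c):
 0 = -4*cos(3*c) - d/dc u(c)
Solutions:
 u(c) = C1 - 4*sin(3*c)/3


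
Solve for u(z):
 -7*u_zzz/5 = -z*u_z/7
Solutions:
 u(z) = C1 + Integral(C2*airyai(35^(1/3)*z/7) + C3*airybi(35^(1/3)*z/7), z)


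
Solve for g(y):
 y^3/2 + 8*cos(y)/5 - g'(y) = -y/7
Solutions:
 g(y) = C1 + y^4/8 + y^2/14 + 8*sin(y)/5


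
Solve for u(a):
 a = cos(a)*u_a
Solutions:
 u(a) = C1 + Integral(a/cos(a), a)


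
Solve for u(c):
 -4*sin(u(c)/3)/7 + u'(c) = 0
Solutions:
 -4*c/7 + 3*log(cos(u(c)/3) - 1)/2 - 3*log(cos(u(c)/3) + 1)/2 = C1


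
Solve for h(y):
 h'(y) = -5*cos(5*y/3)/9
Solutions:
 h(y) = C1 - sin(5*y/3)/3


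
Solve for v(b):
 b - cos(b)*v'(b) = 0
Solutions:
 v(b) = C1 + Integral(b/cos(b), b)


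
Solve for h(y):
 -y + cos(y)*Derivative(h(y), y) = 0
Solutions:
 h(y) = C1 + Integral(y/cos(y), y)


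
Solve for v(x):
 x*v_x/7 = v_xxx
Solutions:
 v(x) = C1 + Integral(C2*airyai(7^(2/3)*x/7) + C3*airybi(7^(2/3)*x/7), x)


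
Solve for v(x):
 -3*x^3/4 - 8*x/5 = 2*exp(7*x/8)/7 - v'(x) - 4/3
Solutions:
 v(x) = C1 + 3*x^4/16 + 4*x^2/5 - 4*x/3 + 16*exp(7*x/8)/49


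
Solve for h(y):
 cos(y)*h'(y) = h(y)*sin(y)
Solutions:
 h(y) = C1/cos(y)


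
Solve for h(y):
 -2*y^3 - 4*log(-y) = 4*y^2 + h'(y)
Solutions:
 h(y) = C1 - y^4/2 - 4*y^3/3 - 4*y*log(-y) + 4*y


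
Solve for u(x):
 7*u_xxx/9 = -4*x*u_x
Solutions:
 u(x) = C1 + Integral(C2*airyai(-42^(2/3)*x/7) + C3*airybi(-42^(2/3)*x/7), x)


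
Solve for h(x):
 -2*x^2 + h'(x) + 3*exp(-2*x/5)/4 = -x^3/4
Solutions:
 h(x) = C1 - x^4/16 + 2*x^3/3 + 15*exp(-2*x/5)/8


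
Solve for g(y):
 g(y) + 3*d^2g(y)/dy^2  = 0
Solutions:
 g(y) = C1*sin(sqrt(3)*y/3) + C2*cos(sqrt(3)*y/3)


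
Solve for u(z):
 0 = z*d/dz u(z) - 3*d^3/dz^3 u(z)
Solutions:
 u(z) = C1 + Integral(C2*airyai(3^(2/3)*z/3) + C3*airybi(3^(2/3)*z/3), z)


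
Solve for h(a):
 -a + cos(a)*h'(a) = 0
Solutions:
 h(a) = C1 + Integral(a/cos(a), a)


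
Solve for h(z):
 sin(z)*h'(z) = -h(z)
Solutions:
 h(z) = C1*sqrt(cos(z) + 1)/sqrt(cos(z) - 1)


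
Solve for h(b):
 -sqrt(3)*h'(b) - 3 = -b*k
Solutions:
 h(b) = C1 + sqrt(3)*b^2*k/6 - sqrt(3)*b


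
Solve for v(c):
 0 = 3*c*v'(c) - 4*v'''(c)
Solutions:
 v(c) = C1 + Integral(C2*airyai(6^(1/3)*c/2) + C3*airybi(6^(1/3)*c/2), c)


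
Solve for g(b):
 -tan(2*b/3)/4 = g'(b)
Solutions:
 g(b) = C1 + 3*log(cos(2*b/3))/8


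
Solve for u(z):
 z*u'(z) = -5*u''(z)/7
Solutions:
 u(z) = C1 + C2*erf(sqrt(70)*z/10)


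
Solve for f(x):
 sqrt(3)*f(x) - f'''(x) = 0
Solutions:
 f(x) = C3*exp(3^(1/6)*x) + (C1*sin(3^(2/3)*x/2) + C2*cos(3^(2/3)*x/2))*exp(-3^(1/6)*x/2)


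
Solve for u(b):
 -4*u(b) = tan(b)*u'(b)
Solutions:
 u(b) = C1/sin(b)^4


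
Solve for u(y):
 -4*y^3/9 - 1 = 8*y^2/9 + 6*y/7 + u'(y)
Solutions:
 u(y) = C1 - y^4/9 - 8*y^3/27 - 3*y^2/7 - y


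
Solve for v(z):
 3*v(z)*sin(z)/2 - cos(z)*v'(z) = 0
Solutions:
 v(z) = C1/cos(z)^(3/2)


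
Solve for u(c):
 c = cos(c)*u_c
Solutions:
 u(c) = C1 + Integral(c/cos(c), c)


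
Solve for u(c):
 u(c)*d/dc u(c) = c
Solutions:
 u(c) = -sqrt(C1 + c^2)
 u(c) = sqrt(C1 + c^2)


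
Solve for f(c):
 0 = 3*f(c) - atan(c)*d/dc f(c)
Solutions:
 f(c) = C1*exp(3*Integral(1/atan(c), c))


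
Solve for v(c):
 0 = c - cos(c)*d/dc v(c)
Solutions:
 v(c) = C1 + Integral(c/cos(c), c)


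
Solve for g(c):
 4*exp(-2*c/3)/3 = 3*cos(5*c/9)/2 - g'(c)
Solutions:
 g(c) = C1 + 27*sin(5*c/9)/10 + 2*exp(-2*c/3)


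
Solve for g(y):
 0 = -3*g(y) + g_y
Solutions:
 g(y) = C1*exp(3*y)


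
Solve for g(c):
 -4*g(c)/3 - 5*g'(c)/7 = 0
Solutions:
 g(c) = C1*exp(-28*c/15)


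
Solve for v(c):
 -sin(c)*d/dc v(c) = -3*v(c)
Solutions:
 v(c) = C1*(cos(c) - 1)^(3/2)/(cos(c) + 1)^(3/2)


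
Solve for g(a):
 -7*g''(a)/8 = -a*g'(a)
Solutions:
 g(a) = C1 + C2*erfi(2*sqrt(7)*a/7)


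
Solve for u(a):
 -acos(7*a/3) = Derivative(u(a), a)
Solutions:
 u(a) = C1 - a*acos(7*a/3) + sqrt(9 - 49*a^2)/7


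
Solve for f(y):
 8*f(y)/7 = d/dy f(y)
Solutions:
 f(y) = C1*exp(8*y/7)


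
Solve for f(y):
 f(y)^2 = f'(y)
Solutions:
 f(y) = -1/(C1 + y)


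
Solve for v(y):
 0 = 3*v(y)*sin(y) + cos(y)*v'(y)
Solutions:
 v(y) = C1*cos(y)^3


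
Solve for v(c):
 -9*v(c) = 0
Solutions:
 v(c) = 0


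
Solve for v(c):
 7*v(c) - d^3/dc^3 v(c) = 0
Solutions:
 v(c) = C3*exp(7^(1/3)*c) + (C1*sin(sqrt(3)*7^(1/3)*c/2) + C2*cos(sqrt(3)*7^(1/3)*c/2))*exp(-7^(1/3)*c/2)


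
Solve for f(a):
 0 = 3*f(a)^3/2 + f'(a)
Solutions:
 f(a) = -sqrt(-1/(C1 - 3*a))
 f(a) = sqrt(-1/(C1 - 3*a))


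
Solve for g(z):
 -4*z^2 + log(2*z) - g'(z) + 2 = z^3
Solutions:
 g(z) = C1 - z^4/4 - 4*z^3/3 + z*log(z) + z*log(2) + z


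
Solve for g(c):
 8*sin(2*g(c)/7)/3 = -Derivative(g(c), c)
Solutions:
 8*c/3 + 7*log(cos(2*g(c)/7) - 1)/4 - 7*log(cos(2*g(c)/7) + 1)/4 = C1


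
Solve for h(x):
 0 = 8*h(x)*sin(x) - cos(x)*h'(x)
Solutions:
 h(x) = C1/cos(x)^8


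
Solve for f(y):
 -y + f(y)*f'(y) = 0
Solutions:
 f(y) = -sqrt(C1 + y^2)
 f(y) = sqrt(C1 + y^2)


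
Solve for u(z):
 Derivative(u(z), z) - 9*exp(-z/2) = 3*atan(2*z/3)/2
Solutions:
 u(z) = C1 + 3*z*atan(2*z/3)/2 - 9*log(4*z^2 + 9)/8 - 18*exp(-z/2)


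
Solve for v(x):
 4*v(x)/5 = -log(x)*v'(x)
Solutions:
 v(x) = C1*exp(-4*li(x)/5)


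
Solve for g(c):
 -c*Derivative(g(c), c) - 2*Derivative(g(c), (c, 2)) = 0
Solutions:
 g(c) = C1 + C2*erf(c/2)


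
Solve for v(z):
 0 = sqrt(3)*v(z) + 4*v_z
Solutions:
 v(z) = C1*exp(-sqrt(3)*z/4)


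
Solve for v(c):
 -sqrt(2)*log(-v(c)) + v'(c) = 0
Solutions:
 -li(-v(c)) = C1 + sqrt(2)*c


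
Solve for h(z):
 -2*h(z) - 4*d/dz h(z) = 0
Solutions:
 h(z) = C1*exp(-z/2)


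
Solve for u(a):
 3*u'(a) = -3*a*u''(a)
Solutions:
 u(a) = C1 + C2*log(a)


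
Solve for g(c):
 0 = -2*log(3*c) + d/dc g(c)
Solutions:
 g(c) = C1 + 2*c*log(c) - 2*c + c*log(9)


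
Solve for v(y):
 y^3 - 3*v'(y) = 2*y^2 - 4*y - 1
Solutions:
 v(y) = C1 + y^4/12 - 2*y^3/9 + 2*y^2/3 + y/3


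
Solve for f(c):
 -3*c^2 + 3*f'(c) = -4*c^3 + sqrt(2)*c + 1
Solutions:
 f(c) = C1 - c^4/3 + c^3/3 + sqrt(2)*c^2/6 + c/3


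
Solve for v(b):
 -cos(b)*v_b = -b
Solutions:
 v(b) = C1 + Integral(b/cos(b), b)


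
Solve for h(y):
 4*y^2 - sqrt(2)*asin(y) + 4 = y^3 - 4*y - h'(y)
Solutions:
 h(y) = C1 + y^4/4 - 4*y^3/3 - 2*y^2 - 4*y + sqrt(2)*(y*asin(y) + sqrt(1 - y^2))


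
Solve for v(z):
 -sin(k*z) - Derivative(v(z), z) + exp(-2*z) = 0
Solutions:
 v(z) = C1 - exp(-2*z)/2 + cos(k*z)/k


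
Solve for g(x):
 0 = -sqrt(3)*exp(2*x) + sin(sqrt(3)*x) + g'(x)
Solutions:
 g(x) = C1 + sqrt(3)*exp(2*x)/2 + sqrt(3)*cos(sqrt(3)*x)/3


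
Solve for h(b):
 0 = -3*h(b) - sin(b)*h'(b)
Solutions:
 h(b) = C1*(cos(b) + 1)^(3/2)/(cos(b) - 1)^(3/2)


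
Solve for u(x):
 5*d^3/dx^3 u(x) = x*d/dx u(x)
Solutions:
 u(x) = C1 + Integral(C2*airyai(5^(2/3)*x/5) + C3*airybi(5^(2/3)*x/5), x)


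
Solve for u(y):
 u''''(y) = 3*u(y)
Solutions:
 u(y) = C1*exp(-3^(1/4)*y) + C2*exp(3^(1/4)*y) + C3*sin(3^(1/4)*y) + C4*cos(3^(1/4)*y)


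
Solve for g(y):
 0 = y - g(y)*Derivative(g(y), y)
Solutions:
 g(y) = -sqrt(C1 + y^2)
 g(y) = sqrt(C1 + y^2)


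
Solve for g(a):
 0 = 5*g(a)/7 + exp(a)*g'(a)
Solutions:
 g(a) = C1*exp(5*exp(-a)/7)
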